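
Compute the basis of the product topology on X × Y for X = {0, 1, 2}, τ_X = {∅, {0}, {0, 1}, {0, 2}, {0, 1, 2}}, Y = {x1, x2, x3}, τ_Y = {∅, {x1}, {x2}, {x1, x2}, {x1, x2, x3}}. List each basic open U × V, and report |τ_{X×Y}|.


Basis B = {∅ × ∅, {0} × {x1}, {0} × {x2}, {0} × {x1, x2}, {0, 1} × {x1}, {0, 2} × {x1}, {0, 1} × {x2}, {0, 2} × {x2}, {0} × {x1, x2, x3}, {0, 1, 2} × {x1}, {0, 1, 2} × {x2}, {0, 1} × {x1, x2}, {0, 2} × {x1, x2}, {0, 1} × {x1, x2, x3}, {0, 2} × {x1, x2, x3}, {0, 1, 2} × {x1, x2}, {0, 1, 2} × {x1, x2, x3}}; |τ_{X×Y}| = 50.

Enumerate products U × V with U ∈ τ_X, V ∈ τ_Y (deduplicated):
  ∅ × ∅ = {} (∅)
  {0} × {x1} = {(0,x1)}
  {0} × {x2} = {(0,x2)}
  {0} × {x1, x2} = {(0,x1), (0,x2)}
  {0, 1} × {x1} = {(0,x1), (1,x1)}
  {0, 2} × {x1} = {(0,x1), (2,x1)}
  {0, 1} × {x2} = {(0,x2), (1,x2)}
  {0, 2} × {x2} = {(0,x2), (2,x2)}
  {0} × {x1, x2, x3} = {(0,x1), (0,x2), (0,x3)}
  {0, 1, 2} × {x1} = {(0,x1), (1,x1), (2,x1)}
  {0, 1, 2} × {x2} = {(0,x2), (1,x2), (2,x2)}
  {0, 1} × {x1, x2} = {(0,x1), (0,x2), (1,x1), (1,x2)}
  {0, 2} × {x1, x2} = {(0,x1), (0,x2), (2,x1), (2,x2)}
  {0, 1} × {x1, x2, x3} = {(0,x1), (0,x2), (0,x3), (1,x1), (1,x2), (1,x3)}
  {0, 2} × {x1, x2, x3} = {(0,x1), (0,x2), (0,x3), (2,x1), (2,x2), (2,x3)}
  {0, 1, 2} × {x1, x2} = {(0,x1), (0,x2), (1,x1), (1,x2), (2,x1), (2,x2)}
  {0, 1, 2} × {x1, x2, x3} = {(0,x1), (0,x2), (0,x3), (1,x1), (1,x2), (1,x3), (2,x1), (2,x2), (2,x3)}
These 17 distinct sets form the basis B.
Close under arbitrary unions to get τ_{X×Y}; counting gives |τ_{X×Y}| = 50.


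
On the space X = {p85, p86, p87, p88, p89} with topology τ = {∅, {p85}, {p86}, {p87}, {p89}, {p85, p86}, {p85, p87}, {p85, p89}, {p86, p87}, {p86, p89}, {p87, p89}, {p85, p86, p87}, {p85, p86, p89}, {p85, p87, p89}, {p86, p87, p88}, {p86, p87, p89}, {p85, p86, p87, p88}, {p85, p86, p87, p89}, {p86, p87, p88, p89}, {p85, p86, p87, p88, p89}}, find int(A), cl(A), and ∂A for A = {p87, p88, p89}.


int(A) = {p87, p89}, cl(A) = {p87, p88, p89}, ∂A = {p88}.

Closed sets in (X, τ) are complements of opens:
  closed(X, τ) = {∅, {p85}, {p88}, {p89}, {p85, p88}, {p85, p89}, {p86, p88}, {p87, p88}, {p88, p89}, {p85, p86, p88}, {p85, p87, p88}, {p85, p88, p89}, {p86, p87, p88}, {p86, p88, p89}, {p87, p88, p89}, {p85, p86, p87, p88}, {p85, p86, p88, p89}, {p85, p87, p88, p89}, {p86, p87, p88, p89}, {p85, p86, p87, p88, p89}}.
int(A) = ⋃ {U ∈ τ : U ⊆ A}. Opens contained in A: ∅, {p87}, {p89}, {p87, p89}.
Taking the union of these: int(A) = {p87, p89}.
cl(A) = ⋂ {C closed : A ⊆ C}. Closed sets containing A: {p87, p88, p89}, {p85, p87, p88, p89}, {p86, p87, p88, p89}, {p85, p86, p87, p88, p89}.
Intersecting these: cl(A) = {p87, p88, p89}.
∂A = cl(A) ∖ int(A) = {p87, p88, p89} ∖ {p87, p89} = {p88}.


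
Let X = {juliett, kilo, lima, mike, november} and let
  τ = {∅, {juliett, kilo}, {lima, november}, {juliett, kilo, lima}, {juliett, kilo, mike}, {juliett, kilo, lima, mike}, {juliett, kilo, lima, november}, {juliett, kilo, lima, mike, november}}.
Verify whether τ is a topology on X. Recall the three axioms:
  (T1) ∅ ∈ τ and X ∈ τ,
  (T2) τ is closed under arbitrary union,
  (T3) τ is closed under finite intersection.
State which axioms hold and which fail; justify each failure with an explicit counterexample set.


τ is NOT a topology on X.

Axiom (T1): ∅ ∈ τ? Yes; X ∈ τ? Yes.
Axiom (T2/T3): check pairwise unions and intersections of members of τ.
Counterexample for (T3): {lima, november} ∩ {juliett, kilo, lima} = {lima} ∉ τ. Therefore τ is NOT a topology.


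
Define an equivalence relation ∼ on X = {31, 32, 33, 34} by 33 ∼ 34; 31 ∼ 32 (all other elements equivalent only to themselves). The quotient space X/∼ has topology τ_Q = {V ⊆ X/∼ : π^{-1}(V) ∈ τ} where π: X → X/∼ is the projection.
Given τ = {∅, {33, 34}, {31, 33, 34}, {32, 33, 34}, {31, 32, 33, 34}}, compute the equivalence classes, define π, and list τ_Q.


X/∼ = {[31=32], [33=34]}; |τ_Q| = 3.

Equivalence classes: [31=32], [33=34].
Quotient map π: X → X/∼ sends 31 ↦ [31=32], 32 ↦ [31=32], 33 ↦ [33=34], 34 ↦ [33=34].
For each subset V ⊆ X/∼, compute π^{-1}(V) ⊆ X and check whether π^{-1}(V) ∈ τ. V is open in τ_Q iff π^{-1}(V) ∈ τ.
  V = {}: π^{-1}(V) = ∅ ∈ τ ✓.
  V = {[31=32]}: π^{-1}(V) = {31, 32} ∉ τ ✗.
  V = {[33=34]}: π^{-1}(V) = {33, 34} ∈ τ ✓.
  V = {[31=32], [33=34]}: π^{-1}(V) = {31, 32, 33, 34} ∈ τ ✓.
Open sets in the quotient: τ_Q = {{}, {[33=34]}, {[31=32], [33=34]}} (3 elements).


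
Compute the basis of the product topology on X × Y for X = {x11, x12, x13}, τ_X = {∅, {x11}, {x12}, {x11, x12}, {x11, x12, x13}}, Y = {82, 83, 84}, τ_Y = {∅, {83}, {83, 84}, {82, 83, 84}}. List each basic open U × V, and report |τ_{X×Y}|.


Basis B = {∅ × ∅, {x11} × {83}, {x12} × {83}, {x11} × {83, 84}, {x11, x12} × {83}, {x12} × {83, 84}, {x11} × {82, 83, 84}, {x11, x12, x13} × {83}, {x12} × {82, 83, 84}, {x11, x12} × {83, 84}, {x11, x12} × {82, 83, 84}, {x11, x12, x13} × {83, 84}, {x11, x12, x13} × {82, 83, 84}}; |τ_{X×Y}| = 30.

Enumerate products U × V with U ∈ τ_X, V ∈ τ_Y (deduplicated):
  ∅ × ∅ = {} (∅)
  {x11} × {83} = {(x11,83)}
  {x12} × {83} = {(x12,83)}
  {x11} × {83, 84} = {(x11,83), (x11,84)}
  {x11, x12} × {83} = {(x11,83), (x12,83)}
  {x12} × {83, 84} = {(x12,83), (x12,84)}
  {x11} × {82, 83, 84} = {(x11,82), (x11,83), (x11,84)}
  {x11, x12, x13} × {83} = {(x11,83), (x12,83), (x13,83)}
  {x12} × {82, 83, 84} = {(x12,82), (x12,83), (x12,84)}
  {x11, x12} × {83, 84} = {(x11,83), (x11,84), (x12,83), (x12,84)}
  {x11, x12} × {82, 83, 84} = {(x11,82), (x11,83), (x11,84), (x12,82), (x12,83), (x12,84)}
  {x11, x12, x13} × {83, 84} = {(x11,83), (x11,84), (x12,83), (x12,84), (x13,83), (x13,84)}
  {x11, x12, x13} × {82, 83, 84} = {(x11,82), (x11,83), (x11,84), (x12,82), (x12,83), (x12,84), (x13,82), (x13,83), (x13,84)}
These 13 distinct sets form the basis B.
Close under arbitrary unions to get τ_{X×Y}; counting gives |τ_{X×Y}| = 30.


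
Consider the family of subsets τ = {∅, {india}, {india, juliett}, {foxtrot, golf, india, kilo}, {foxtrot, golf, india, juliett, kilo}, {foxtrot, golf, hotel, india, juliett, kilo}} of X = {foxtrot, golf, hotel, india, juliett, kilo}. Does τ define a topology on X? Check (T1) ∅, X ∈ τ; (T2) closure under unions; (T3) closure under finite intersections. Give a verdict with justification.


τ IS a topology on X.

Axiom (T1): ∅ ∈ τ? Yes; X ∈ τ? Yes.
Axiom (T2/T3): check pairwise unions and intersections of members of τ.
All pairwise intersections and unions checked — each lies in τ. Therefore τ satisfies (T1), (T2), (T3): it IS a topology on X.


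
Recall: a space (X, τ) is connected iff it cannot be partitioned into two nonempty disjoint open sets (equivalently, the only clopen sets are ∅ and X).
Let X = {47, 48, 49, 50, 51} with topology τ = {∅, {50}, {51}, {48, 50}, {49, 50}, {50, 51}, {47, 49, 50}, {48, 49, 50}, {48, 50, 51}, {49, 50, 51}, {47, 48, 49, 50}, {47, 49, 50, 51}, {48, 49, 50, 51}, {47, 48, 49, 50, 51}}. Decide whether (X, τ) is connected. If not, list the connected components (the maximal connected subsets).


(X, τ) is disconnected; components = [{51}, {47, 48, 49, 50}].

Find clopen sets (U ∈ τ with X ∖ U ∈ τ):
  U = ∅, X ∖ U = {47, 48, 49, 50, 51} — both open, so U is clopen.
  U = {51}, X ∖ U = {47, 48, 49, 50} — both open, so U is clopen.
  U = {47, 48, 49, 50}, X ∖ U = {51} — both open, so U is clopen.
  U = {47, 48, 49, 50, 51}, X ∖ U = ∅ — both open, so U is clopen.
Nontrivial clopen(s) exist: e.g. {51}. So (X, τ) is disconnected.
Compute connected components by grouping points that agree on all clopens:
  component: {51}
  component: {47, 48, 49, 50}


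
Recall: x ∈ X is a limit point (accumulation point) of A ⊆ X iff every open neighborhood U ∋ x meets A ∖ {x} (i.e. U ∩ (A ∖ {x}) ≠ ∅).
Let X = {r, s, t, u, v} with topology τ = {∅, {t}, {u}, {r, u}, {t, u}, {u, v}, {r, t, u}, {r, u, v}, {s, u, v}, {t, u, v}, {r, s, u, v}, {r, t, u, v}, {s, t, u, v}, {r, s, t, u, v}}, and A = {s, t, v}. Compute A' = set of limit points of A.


A' = {s}

For each x ∈ X, list the open sets U ∈ τ with x ∈ U, then check whether U ∩ (A ∖ {x}) ≠ ∅ for every such U.
  x = r: open {r, u} ∋ x has {r, u} ∩ (A ∖ {r}) = ∅, so x is NOT a limit point.
  x = s: opens ∋ x are {s, u, v}, {r, s, u, v}, {s, t, u, v}, {r, s, t, u, v}; each meets A ∖ {s}, so x IS a limit point.
  x = t: open {t} ∋ x has {t} ∩ (A ∖ {t}) = ∅, so x is NOT a limit point.
  x = u: open {u} ∋ x has {u} ∩ (A ∖ {u}) = ∅, so x is NOT a limit point.
  x = v: open {u, v} ∋ x has {u, v} ∩ (A ∖ {v}) = ∅, so x is NOT a limit point.
Collecting: A' = {s}.


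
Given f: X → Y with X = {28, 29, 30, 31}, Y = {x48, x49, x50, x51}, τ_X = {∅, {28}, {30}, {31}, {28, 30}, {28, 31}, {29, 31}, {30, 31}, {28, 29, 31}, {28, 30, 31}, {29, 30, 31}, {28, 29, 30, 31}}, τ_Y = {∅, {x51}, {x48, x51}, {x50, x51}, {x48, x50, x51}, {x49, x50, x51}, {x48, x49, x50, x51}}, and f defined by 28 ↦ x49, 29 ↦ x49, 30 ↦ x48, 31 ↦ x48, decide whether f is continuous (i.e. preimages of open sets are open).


f is NOT continuous.

Compute f^{-1}(U) for each U ∈ τ_Y:
  U = ∅: f^{-1}(U) = ∅ ∈ τ_X ✓.
  U = {x51}: f^{-1}(U) = ∅ ∈ τ_X ✓.
  U = {x48, x51}: f^{-1}(U) = {30, 31} ∈ τ_X ✓.
  U = {x50, x51}: f^{-1}(U) = ∅ ∈ τ_X ✓.
  U = {x48, x50, x51}: f^{-1}(U) = {30, 31} ∈ τ_X ✓.
  U = {x49, x50, x51}: f^{-1}(U) = {28, 29} ∉ τ_X ✗.
  U = {x48, x49, x50, x51}: f^{-1}(U) = {28, 29, 30, 31} ∈ τ_X ✓.
Found U = {x49, x50, x51} with f^{-1}(U) = {28, 29} not in τ_X. Therefore f is NOT continuous.


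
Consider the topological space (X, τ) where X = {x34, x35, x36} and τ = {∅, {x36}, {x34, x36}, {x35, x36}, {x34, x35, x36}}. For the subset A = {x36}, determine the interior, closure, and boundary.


int(A) = {x36}, cl(A) = {x34, x35, x36}, ∂A = {x34, x35}.

Closed sets in (X, τ) are complements of opens:
  closed(X, τ) = {∅, {x34}, {x35}, {x34, x35}, {x34, x35, x36}}.
int(A) = ⋃ {U ∈ τ : U ⊆ A}. Opens contained in A: ∅, {x36}.
Taking the union of these: int(A) = {x36}.
cl(A) = ⋂ {C closed : A ⊆ C}. Closed sets containing A: {x34, x35, x36}.
Intersecting these: cl(A) = {x34, x35, x36}.
∂A = cl(A) ∖ int(A) = {x34, x35, x36} ∖ {x36} = {x34, x35}.


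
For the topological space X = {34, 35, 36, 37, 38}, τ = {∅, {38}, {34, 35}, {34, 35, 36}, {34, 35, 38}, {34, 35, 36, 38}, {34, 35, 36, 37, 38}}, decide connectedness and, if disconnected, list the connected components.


(X, τ) is connected.

Find clopen sets (U ∈ τ with X ∖ U ∈ τ):
  U = ∅, X ∖ U = {34, 35, 36, 37, 38} — both open, so U is clopen.
  U = {34, 35, 36, 37, 38}, X ∖ U = ∅ — both open, so U is clopen.
Only trivial clopens (∅ and X) exist, so (X, τ) is connected.
Compute connected components by grouping points that agree on all clopens:
  component: {34, 35, 36, 37, 38}


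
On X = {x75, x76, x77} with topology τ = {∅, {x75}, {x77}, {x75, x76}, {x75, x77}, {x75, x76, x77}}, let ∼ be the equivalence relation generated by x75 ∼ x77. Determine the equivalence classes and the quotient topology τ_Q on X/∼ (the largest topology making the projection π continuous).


X/∼ = {[x75=x77], [x76]}; |τ_Q| = 3.

Equivalence classes: [x75=x77], [x76].
Quotient map π: X → X/∼ sends x75 ↦ [x75=x77], x76 ↦ [x76], x77 ↦ [x75=x77].
For each subset V ⊆ X/∼, compute π^{-1}(V) ⊆ X and check whether π^{-1}(V) ∈ τ. V is open in τ_Q iff π^{-1}(V) ∈ τ.
  V = {}: π^{-1}(V) = ∅ ∈ τ ✓.
  V = {[x75=x77]}: π^{-1}(V) = {x75, x77} ∈ τ ✓.
  V = {[x76]}: π^{-1}(V) = {x76} ∉ τ ✗.
  V = {[x75=x77], [x76]}: π^{-1}(V) = {x75, x76, x77} ∈ τ ✓.
Open sets in the quotient: τ_Q = {{}, {[x75=x77]}, {[x75=x77], [x76]}} (3 elements).


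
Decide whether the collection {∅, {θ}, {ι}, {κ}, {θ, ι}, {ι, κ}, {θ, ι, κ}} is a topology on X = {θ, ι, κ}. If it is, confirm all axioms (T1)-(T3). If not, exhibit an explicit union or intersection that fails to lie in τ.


τ is NOT a topology on X.

Axiom (T1): ∅ ∈ τ? Yes; X ∈ τ? Yes.
Axiom (T2/T3): check pairwise unions and intersections of members of τ.
Counterexample for (T2): {θ} ∪ {κ} = {θ, κ} ∉ τ. Therefore τ is NOT a topology.


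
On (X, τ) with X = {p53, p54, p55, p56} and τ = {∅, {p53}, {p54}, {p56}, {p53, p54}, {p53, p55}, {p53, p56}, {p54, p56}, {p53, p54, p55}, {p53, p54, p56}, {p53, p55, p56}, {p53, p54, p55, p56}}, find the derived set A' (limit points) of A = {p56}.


A' = ∅

For each x ∈ X, list the open sets U ∈ τ with x ∈ U, then check whether U ∩ (A ∖ {x}) ≠ ∅ for every such U.
  x = p53: open {p53} ∋ x has {p53} ∩ (A ∖ {p53}) = ∅, so x is NOT a limit point.
  x = p54: open {p54} ∋ x has {p54} ∩ (A ∖ {p54}) = ∅, so x is NOT a limit point.
  x = p55: open {p53, p55} ∋ x has {p53, p55} ∩ (A ∖ {p55}) = ∅, so x is NOT a limit point.
  x = p56: open {p56} ∋ x has {p56} ∩ (A ∖ {p56}) = ∅, so x is NOT a limit point.
Collecting: A' = ∅.


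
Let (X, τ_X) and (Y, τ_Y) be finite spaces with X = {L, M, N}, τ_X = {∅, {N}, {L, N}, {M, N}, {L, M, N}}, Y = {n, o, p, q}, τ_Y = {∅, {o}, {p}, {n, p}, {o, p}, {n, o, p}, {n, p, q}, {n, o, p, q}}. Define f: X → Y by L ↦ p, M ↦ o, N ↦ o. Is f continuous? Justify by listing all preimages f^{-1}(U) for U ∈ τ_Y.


f is NOT continuous.

Compute f^{-1}(U) for each U ∈ τ_Y:
  U = ∅: f^{-1}(U) = ∅ ∈ τ_X ✓.
  U = {o}: f^{-1}(U) = {M, N} ∈ τ_X ✓.
  U = {p}: f^{-1}(U) = {L} ∉ τ_X ✗.
  U = {n, p}: f^{-1}(U) = {L} ∉ τ_X ✗.
  U = {o, p}: f^{-1}(U) = {L, M, N} ∈ τ_X ✓.
  U = {n, o, p}: f^{-1}(U) = {L, M, N} ∈ τ_X ✓.
  U = {n, p, q}: f^{-1}(U) = {L} ∉ τ_X ✗.
  U = {n, o, p, q}: f^{-1}(U) = {L, M, N} ∈ τ_X ✓.
Found U = {p} with f^{-1}(U) = {L} not in τ_X. Therefore f is NOT continuous.


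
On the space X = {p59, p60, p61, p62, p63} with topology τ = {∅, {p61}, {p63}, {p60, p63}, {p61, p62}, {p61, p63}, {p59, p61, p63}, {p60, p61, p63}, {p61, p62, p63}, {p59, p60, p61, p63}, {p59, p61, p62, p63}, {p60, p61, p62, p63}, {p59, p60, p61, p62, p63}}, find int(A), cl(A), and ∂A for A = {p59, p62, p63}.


int(A) = {p63}, cl(A) = {p59, p60, p62, p63}, ∂A = {p59, p60, p62}.

Closed sets in (X, τ) are complements of opens:
  closed(X, τ) = {∅, {p59}, {p60}, {p62}, {p59, p60}, {p59, p62}, {p60, p62}, {p59, p60, p62}, {p59, p60, p63}, {p59, p61, p62}, {p59, p60, p61, p62}, {p59, p60, p62, p63}, {p59, p60, p61, p62, p63}}.
int(A) = ⋃ {U ∈ τ : U ⊆ A}. Opens contained in A: ∅, {p63}.
Taking the union of these: int(A) = {p63}.
cl(A) = ⋂ {C closed : A ⊆ C}. Closed sets containing A: {p59, p60, p62, p63}, {p59, p60, p61, p62, p63}.
Intersecting these: cl(A) = {p59, p60, p62, p63}.
∂A = cl(A) ∖ int(A) = {p59, p60, p62, p63} ∖ {p63} = {p59, p60, p62}.


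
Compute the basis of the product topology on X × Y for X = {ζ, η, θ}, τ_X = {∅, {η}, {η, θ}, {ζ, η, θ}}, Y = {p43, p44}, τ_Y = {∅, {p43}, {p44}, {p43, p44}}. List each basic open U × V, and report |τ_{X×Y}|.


Basis B = {∅ × ∅, {η} × {p43}, {η} × {p44}, {η} × {p43, p44}, {η, θ} × {p43}, {η, θ} × {p44}, {ζ, η, θ} × {p43}, {ζ, η, θ} × {p44}, {η, θ} × {p43, p44}, {ζ, η, θ} × {p43, p44}}; |τ_{X×Y}| = 16.

Enumerate products U × V with U ∈ τ_X, V ∈ τ_Y (deduplicated):
  ∅ × ∅ = {} (∅)
  {η} × {p43} = {(η,p43)}
  {η} × {p44} = {(η,p44)}
  {η} × {p43, p44} = {(η,p43), (η,p44)}
  {η, θ} × {p43} = {(η,p43), (θ,p43)}
  {η, θ} × {p44} = {(η,p44), (θ,p44)}
  {ζ, η, θ} × {p43} = {(ζ,p43), (η,p43), (θ,p43)}
  {ζ, η, θ} × {p44} = {(ζ,p44), (η,p44), (θ,p44)}
  {η, θ} × {p43, p44} = {(η,p43), (η,p44), (θ,p43), (θ,p44)}
  {ζ, η, θ} × {p43, p44} = {(ζ,p43), (ζ,p44), (η,p43), (η,p44), (θ,p43), (θ,p44)}
These 10 distinct sets form the basis B.
Close under arbitrary unions to get τ_{X×Y}; counting gives |τ_{X×Y}| = 16.


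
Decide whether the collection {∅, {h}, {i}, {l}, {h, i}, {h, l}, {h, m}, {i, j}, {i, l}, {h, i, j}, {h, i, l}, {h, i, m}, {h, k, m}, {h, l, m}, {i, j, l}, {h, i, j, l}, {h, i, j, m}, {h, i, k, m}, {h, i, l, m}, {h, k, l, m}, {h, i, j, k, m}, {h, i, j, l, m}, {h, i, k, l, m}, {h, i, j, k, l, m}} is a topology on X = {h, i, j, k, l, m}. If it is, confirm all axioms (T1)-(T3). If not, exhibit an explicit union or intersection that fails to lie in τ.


τ IS a topology on X.

Axiom (T1): ∅ ∈ τ? Yes; X ∈ τ? Yes.
Axiom (T2/T3): check pairwise unions and intersections of members of τ.
All pairwise intersections and unions checked — each lies in τ. Therefore τ satisfies (T1), (T2), (T3): it IS a topology on X.


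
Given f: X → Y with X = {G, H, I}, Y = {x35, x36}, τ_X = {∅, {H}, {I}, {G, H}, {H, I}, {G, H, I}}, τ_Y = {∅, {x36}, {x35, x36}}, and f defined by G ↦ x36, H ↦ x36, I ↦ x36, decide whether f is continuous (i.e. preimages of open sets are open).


f IS continuous.

Compute f^{-1}(U) for each U ∈ τ_Y:
  U = ∅: f^{-1}(U) = ∅ ∈ τ_X ✓.
  U = {x36}: f^{-1}(U) = {G, H, I} ∈ τ_X ✓.
  U = {x35, x36}: f^{-1}(U) = {G, H, I} ∈ τ_X ✓.
Every preimage lies in τ_X, so f IS continuous.


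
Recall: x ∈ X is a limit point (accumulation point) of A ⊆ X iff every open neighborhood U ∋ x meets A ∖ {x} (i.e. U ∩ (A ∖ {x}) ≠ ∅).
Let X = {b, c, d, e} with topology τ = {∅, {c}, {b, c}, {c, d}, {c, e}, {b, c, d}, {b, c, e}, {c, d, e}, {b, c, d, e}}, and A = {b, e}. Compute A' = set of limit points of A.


A' = ∅

For each x ∈ X, list the open sets U ∈ τ with x ∈ U, then check whether U ∩ (A ∖ {x}) ≠ ∅ for every such U.
  x = b: open {b, c} ∋ x has {b, c} ∩ (A ∖ {b}) = ∅, so x is NOT a limit point.
  x = c: open {c} ∋ x has {c} ∩ (A ∖ {c}) = ∅, so x is NOT a limit point.
  x = d: open {c, d} ∋ x has {c, d} ∩ (A ∖ {d}) = ∅, so x is NOT a limit point.
  x = e: open {c, e} ∋ x has {c, e} ∩ (A ∖ {e}) = ∅, so x is NOT a limit point.
Collecting: A' = ∅.


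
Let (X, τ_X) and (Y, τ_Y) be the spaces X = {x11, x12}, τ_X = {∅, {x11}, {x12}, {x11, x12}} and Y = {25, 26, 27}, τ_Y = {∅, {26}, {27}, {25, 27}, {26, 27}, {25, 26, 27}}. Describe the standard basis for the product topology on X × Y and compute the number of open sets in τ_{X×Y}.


Basis B = {∅ × ∅, {x11} × {26}, {x11} × {27}, {x12} × {26}, {x12} × {27}, {x11} × {25, 27}, {x11} × {26, 27}, {x11, x12} × {26}, {x11, x12} × {27}, {x12} × {25, 27}, {x12} × {26, 27}, {x11} × {25, 26, 27}, {x12} × {25, 26, 27}, {x11, x12} × {25, 27}, {x11, x12} × {26, 27}, {x11, x12} × {25, 26, 27}}; |τ_{X×Y}| = 36.

Enumerate products U × V with U ∈ τ_X, V ∈ τ_Y (deduplicated):
  ∅ × ∅ = {} (∅)
  {x11} × {26} = {(x11,26)}
  {x11} × {27} = {(x11,27)}
  {x12} × {26} = {(x12,26)}
  {x12} × {27} = {(x12,27)}
  {x11} × {25, 27} = {(x11,25), (x11,27)}
  {x11} × {26, 27} = {(x11,26), (x11,27)}
  {x11, x12} × {26} = {(x11,26), (x12,26)}
  {x11, x12} × {27} = {(x11,27), (x12,27)}
  {x12} × {25, 27} = {(x12,25), (x12,27)}
  {x12} × {26, 27} = {(x12,26), (x12,27)}
  {x11} × {25, 26, 27} = {(x11,25), (x11,26), (x11,27)}
  {x12} × {25, 26, 27} = {(x12,25), (x12,26), (x12,27)}
  {x11, x12} × {25, 27} = {(x11,25), (x11,27), (x12,25), (x12,27)}
  {x11, x12} × {26, 27} = {(x11,26), (x11,27), (x12,26), (x12,27)}
  {x11, x12} × {25, 26, 27} = {(x11,25), (x11,26), (x11,27), (x12,25), (x12,26), (x12,27)}
These 16 distinct sets form the basis B.
Close under arbitrary unions to get τ_{X×Y}; counting gives |τ_{X×Y}| = 36.


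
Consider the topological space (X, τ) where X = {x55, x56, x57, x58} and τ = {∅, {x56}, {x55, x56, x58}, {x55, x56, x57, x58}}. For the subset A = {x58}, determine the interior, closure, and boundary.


int(A) = ∅, cl(A) = {x55, x57, x58}, ∂A = {x55, x57, x58}.

Closed sets in (X, τ) are complements of opens:
  closed(X, τ) = {∅, {x57}, {x55, x57, x58}, {x55, x56, x57, x58}}.
int(A) = ⋃ {U ∈ τ : U ⊆ A}. Opens contained in A: ∅.
Taking the union of these: int(A) = ∅.
cl(A) = ⋂ {C closed : A ⊆ C}. Closed sets containing A: {x55, x57, x58}, {x55, x56, x57, x58}.
Intersecting these: cl(A) = {x55, x57, x58}.
∂A = cl(A) ∖ int(A) = {x55, x57, x58} ∖ ∅ = {x55, x57, x58}.


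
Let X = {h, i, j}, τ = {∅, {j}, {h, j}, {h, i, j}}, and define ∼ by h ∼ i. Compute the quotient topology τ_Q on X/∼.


X/∼ = {[h=i], [j]}; |τ_Q| = 3.

Equivalence classes: [h=i], [j].
Quotient map π: X → X/∼ sends h ↦ [h=i], i ↦ [h=i], j ↦ [j].
For each subset V ⊆ X/∼, compute π^{-1}(V) ⊆ X and check whether π^{-1}(V) ∈ τ. V is open in τ_Q iff π^{-1}(V) ∈ τ.
  V = {}: π^{-1}(V) = ∅ ∈ τ ✓.
  V = {[h=i]}: π^{-1}(V) = {h, i} ∉ τ ✗.
  V = {[j]}: π^{-1}(V) = {j} ∈ τ ✓.
  V = {[h=i], [j]}: π^{-1}(V) = {h, i, j} ∈ τ ✓.
Open sets in the quotient: τ_Q = {{}, {[j]}, {[h=i], [j]}} (3 elements).


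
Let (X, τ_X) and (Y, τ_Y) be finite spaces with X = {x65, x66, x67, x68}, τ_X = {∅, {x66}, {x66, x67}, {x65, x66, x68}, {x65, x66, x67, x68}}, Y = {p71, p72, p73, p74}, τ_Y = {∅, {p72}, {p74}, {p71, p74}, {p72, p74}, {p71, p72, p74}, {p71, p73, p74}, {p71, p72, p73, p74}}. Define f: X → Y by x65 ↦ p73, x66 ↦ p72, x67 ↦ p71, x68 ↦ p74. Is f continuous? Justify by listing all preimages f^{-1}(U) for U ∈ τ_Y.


f is NOT continuous.

Compute f^{-1}(U) for each U ∈ τ_Y:
  U = ∅: f^{-1}(U) = ∅ ∈ τ_X ✓.
  U = {p72}: f^{-1}(U) = {x66} ∈ τ_X ✓.
  U = {p74}: f^{-1}(U) = {x68} ∉ τ_X ✗.
  U = {p71, p74}: f^{-1}(U) = {x67, x68} ∉ τ_X ✗.
  U = {p72, p74}: f^{-1}(U) = {x66, x68} ∉ τ_X ✗.
  U = {p71, p72, p74}: f^{-1}(U) = {x66, x67, x68} ∉ τ_X ✗.
  U = {p71, p73, p74}: f^{-1}(U) = {x65, x67, x68} ∉ τ_X ✗.
  U = {p71, p72, p73, p74}: f^{-1}(U) = {x65, x66, x67, x68} ∈ τ_X ✓.
Found U = {p74} with f^{-1}(U) = {x68} not in τ_X. Therefore f is NOT continuous.


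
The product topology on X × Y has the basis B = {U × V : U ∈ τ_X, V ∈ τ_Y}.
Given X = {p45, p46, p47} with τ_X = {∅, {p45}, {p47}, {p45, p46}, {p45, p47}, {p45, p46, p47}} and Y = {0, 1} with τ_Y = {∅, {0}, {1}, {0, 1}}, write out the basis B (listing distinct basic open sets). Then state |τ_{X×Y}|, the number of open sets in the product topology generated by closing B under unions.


Basis B = {∅ × ∅, {p45} × {0}, {p45} × {1}, {p47} × {0}, {p47} × {1}, {p45} × {0, 1}, {p45, p46} × {0}, {p45, p47} × {0}, {p45, p46} × {1}, {p45, p47} × {1}, {p47} × {0, 1}, {p45, p46, p47} × {0}, {p45, p46, p47} × {1}, {p45, p46} × {0, 1}, {p45, p47} × {0, 1}, {p45, p46, p47} × {0, 1}}; |τ_{X×Y}| = 36.

Enumerate products U × V with U ∈ τ_X, V ∈ τ_Y (deduplicated):
  ∅ × ∅ = {} (∅)
  {p45} × {0} = {(p45,0)}
  {p45} × {1} = {(p45,1)}
  {p47} × {0} = {(p47,0)}
  {p47} × {1} = {(p47,1)}
  {p45} × {0, 1} = {(p45,0), (p45,1)}
  {p45, p46} × {0} = {(p45,0), (p46,0)}
  {p45, p47} × {0} = {(p45,0), (p47,0)}
  {p45, p46} × {1} = {(p45,1), (p46,1)}
  {p45, p47} × {1} = {(p45,1), (p47,1)}
  {p47} × {0, 1} = {(p47,0), (p47,1)}
  {p45, p46, p47} × {0} = {(p45,0), (p46,0), (p47,0)}
  {p45, p46, p47} × {1} = {(p45,1), (p46,1), (p47,1)}
  {p45, p46} × {0, 1} = {(p45,0), (p45,1), (p46,0), (p46,1)}
  {p45, p47} × {0, 1} = {(p45,0), (p45,1), (p47,0), (p47,1)}
  {p45, p46, p47} × {0, 1} = {(p45,0), (p45,1), (p46,0), (p46,1), (p47,0), (p47,1)}
These 16 distinct sets form the basis B.
Close under arbitrary unions to get τ_{X×Y}; counting gives |τ_{X×Y}| = 36.


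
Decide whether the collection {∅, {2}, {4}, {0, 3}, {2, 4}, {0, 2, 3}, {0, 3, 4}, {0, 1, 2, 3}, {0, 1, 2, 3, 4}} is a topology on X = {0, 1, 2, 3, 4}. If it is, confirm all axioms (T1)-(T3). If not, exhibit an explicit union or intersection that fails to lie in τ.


τ is NOT a topology on X.

Axiom (T1): ∅ ∈ τ? Yes; X ∈ τ? Yes.
Axiom (T2/T3): check pairwise unions and intersections of members of τ.
Counterexample for (T2): {2} ∪ {0, 3, 4} = {0, 2, 3, 4} ∉ τ. Therefore τ is NOT a topology.


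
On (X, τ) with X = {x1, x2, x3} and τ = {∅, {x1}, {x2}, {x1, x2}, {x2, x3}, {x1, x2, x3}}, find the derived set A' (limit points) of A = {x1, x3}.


A' = ∅

For each x ∈ X, list the open sets U ∈ τ with x ∈ U, then check whether U ∩ (A ∖ {x}) ≠ ∅ for every such U.
  x = x1: open {x1} ∋ x has {x1} ∩ (A ∖ {x1}) = ∅, so x is NOT a limit point.
  x = x2: open {x2} ∋ x has {x2} ∩ (A ∖ {x2}) = ∅, so x is NOT a limit point.
  x = x3: open {x2, x3} ∋ x has {x2, x3} ∩ (A ∖ {x3}) = ∅, so x is NOT a limit point.
Collecting: A' = ∅.


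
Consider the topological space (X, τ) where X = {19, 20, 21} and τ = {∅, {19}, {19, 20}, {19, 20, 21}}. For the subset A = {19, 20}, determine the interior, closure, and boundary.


int(A) = {19, 20}, cl(A) = {19, 20, 21}, ∂A = {21}.

Closed sets in (X, τ) are complements of opens:
  closed(X, τ) = {∅, {21}, {20, 21}, {19, 20, 21}}.
int(A) = ⋃ {U ∈ τ : U ⊆ A}. Opens contained in A: ∅, {19}, {19, 20}.
Taking the union of these: int(A) = {19, 20}.
cl(A) = ⋂ {C closed : A ⊆ C}. Closed sets containing A: {19, 20, 21}.
Intersecting these: cl(A) = {19, 20, 21}.
∂A = cl(A) ∖ int(A) = {19, 20, 21} ∖ {19, 20} = {21}.


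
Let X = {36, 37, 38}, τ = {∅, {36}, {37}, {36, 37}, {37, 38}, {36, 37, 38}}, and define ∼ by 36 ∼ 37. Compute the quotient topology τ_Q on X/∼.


X/∼ = {[36=37], [38]}; |τ_Q| = 3.

Equivalence classes: [36=37], [38].
Quotient map π: X → X/∼ sends 36 ↦ [36=37], 37 ↦ [36=37], 38 ↦ [38].
For each subset V ⊆ X/∼, compute π^{-1}(V) ⊆ X and check whether π^{-1}(V) ∈ τ. V is open in τ_Q iff π^{-1}(V) ∈ τ.
  V = {}: π^{-1}(V) = ∅ ∈ τ ✓.
  V = {[36=37]}: π^{-1}(V) = {36, 37} ∈ τ ✓.
  V = {[38]}: π^{-1}(V) = {38} ∉ τ ✗.
  V = {[36=37], [38]}: π^{-1}(V) = {36, 37, 38} ∈ τ ✓.
Open sets in the quotient: τ_Q = {{}, {[36=37]}, {[36=37], [38]}} (3 elements).


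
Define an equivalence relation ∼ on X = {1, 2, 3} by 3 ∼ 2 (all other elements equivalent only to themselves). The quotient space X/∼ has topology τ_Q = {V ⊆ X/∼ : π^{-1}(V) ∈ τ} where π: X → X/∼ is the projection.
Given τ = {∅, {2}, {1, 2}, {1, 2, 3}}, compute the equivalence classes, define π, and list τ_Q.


X/∼ = {[1], [2=3]}; |τ_Q| = 2.

Equivalence classes: [1], [2=3].
Quotient map π: X → X/∼ sends 1 ↦ [1], 2 ↦ [2=3], 3 ↦ [2=3].
For each subset V ⊆ X/∼, compute π^{-1}(V) ⊆ X and check whether π^{-1}(V) ∈ τ. V is open in τ_Q iff π^{-1}(V) ∈ τ.
  V = {}: π^{-1}(V) = ∅ ∈ τ ✓.
  V = {[1]}: π^{-1}(V) = {1} ∉ τ ✗.
  V = {[2=3]}: π^{-1}(V) = {2, 3} ∉ τ ✗.
  V = {[1], [2=3]}: π^{-1}(V) = {1, 2, 3} ∈ τ ✓.
Open sets in the quotient: τ_Q = {{}, {[1], [2=3]}} (2 elements).


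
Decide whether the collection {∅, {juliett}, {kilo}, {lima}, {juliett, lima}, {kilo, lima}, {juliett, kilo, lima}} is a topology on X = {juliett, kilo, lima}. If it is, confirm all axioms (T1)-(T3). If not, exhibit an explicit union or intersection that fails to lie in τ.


τ is NOT a topology on X.

Axiom (T1): ∅ ∈ τ? Yes; X ∈ τ? Yes.
Axiom (T2/T3): check pairwise unions and intersections of members of τ.
Counterexample for (T2): {juliett} ∪ {kilo} = {juliett, kilo} ∉ τ. Therefore τ is NOT a topology.


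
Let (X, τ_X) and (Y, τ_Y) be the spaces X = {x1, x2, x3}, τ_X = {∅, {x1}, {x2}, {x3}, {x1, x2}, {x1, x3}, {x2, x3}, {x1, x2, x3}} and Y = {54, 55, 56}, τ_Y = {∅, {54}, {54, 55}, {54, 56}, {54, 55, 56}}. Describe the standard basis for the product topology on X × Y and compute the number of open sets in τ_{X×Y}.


Basis B = {∅ × ∅, {x1} × {54}, {x2} × {54}, {x3} × {54}, {x1} × {54, 55}, {x1} × {54, 56}, {x1, x2} × {54}, {x1, x3} × {54}, {x2} × {54, 55}, {x2} × {54, 56}, {x2, x3} × {54}, {x3} × {54, 55}, {x3} × {54, 56}, {x1} × {54, 55, 56}, {x1, x2, x3} × {54}, {x2} × {54, 55, 56}, {x3} × {54, 55, 56}, {x1, x2} × {54, 55}, {x1, x3} × {54, 55}, {x1, x2} × {54, 56}, {x1, x3} × {54, 56}, {x2, x3} × {54, 55}, {x2, x3} × {54, 56}, {x1, x2} × {54, 55, 56}, {x1, x3} × {54, 55, 56}, {x1, x2, x3} × {54, 55}, {x1, x2, x3} × {54, 56}, {x2, x3} × {54, 55, 56}, {x1, x2, x3} × {54, 55, 56}}; |τ_{X×Y}| = 125.

Enumerate products U × V with U ∈ τ_X, V ∈ τ_Y (deduplicated):
  ∅ × ∅ = {} (∅)
  {x1} × {54} = {(x1,54)}
  {x2} × {54} = {(x2,54)}
  {x3} × {54} = {(x3,54)}
  {x1} × {54, 55} = {(x1,54), (x1,55)}
  {x1} × {54, 56} = {(x1,54), (x1,56)}
  {x1, x2} × {54} = {(x1,54), (x2,54)}
  {x1, x3} × {54} = {(x1,54), (x3,54)}
  {x2} × {54, 55} = {(x2,54), (x2,55)}
  {x2} × {54, 56} = {(x2,54), (x2,56)}
  {x2, x3} × {54} = {(x2,54), (x3,54)}
  {x3} × {54, 55} = {(x3,54), (x3,55)}
  {x3} × {54, 56} = {(x3,54), (x3,56)}
  {x1} × {54, 55, 56} = {(x1,54), (x1,55), (x1,56)}
  {x1, x2, x3} × {54} = {(x1,54), (x2,54), (x3,54)}
  {x2} × {54, 55, 56} = {(x2,54), (x2,55), (x2,56)}
  {x3} × {54, 55, 56} = {(x3,54), (x3,55), (x3,56)}
  {x1, x2} × {54, 55} = {(x1,54), (x1,55), (x2,54), (x2,55)}
  {x1, x3} × {54, 55} = {(x1,54), (x1,55), (x3,54), (x3,55)}
  {x1, x2} × {54, 56} = {(x1,54), (x1,56), (x2,54), (x2,56)}
  {x1, x3} × {54, 56} = {(x1,54), (x1,56), (x3,54), (x3,56)}
  {x2, x3} × {54, 55} = {(x2,54), (x2,55), (x3,54), (x3,55)}
  {x2, x3} × {54, 56} = {(x2,54), (x2,56), (x3,54), (x3,56)}
  {x1, x2} × {54, 55, 56} = {(x1,54), (x1,55), (x1,56), (x2,54), (x2,55), (x2,56)}
  {x1, x3} × {54, 55, 56} = {(x1,54), (x1,55), (x1,56), (x3,54), (x3,55), (x3,56)}
  {x1, x2, x3} × {54, 55} = {(x1,54), (x1,55), (x2,54), (x2,55), (x3,54), (x3,55)}
  {x1, x2, x3} × {54, 56} = {(x1,54), (x1,56), (x2,54), (x2,56), (x3,54), (x3,56)}
  {x2, x3} × {54, 55, 56} = {(x2,54), (x2,55), (x2,56), (x3,54), (x3,55), (x3,56)}
  {x1, x2, x3} × {54, 55, 56} = {(x1,54), (x1,55), (x1,56), (x2,54), (x2,55), (x2,56), (x3,54), (x3,55), (x3,56)}
These 29 distinct sets form the basis B.
Close under arbitrary unions to get τ_{X×Y}; counting gives |τ_{X×Y}| = 125.


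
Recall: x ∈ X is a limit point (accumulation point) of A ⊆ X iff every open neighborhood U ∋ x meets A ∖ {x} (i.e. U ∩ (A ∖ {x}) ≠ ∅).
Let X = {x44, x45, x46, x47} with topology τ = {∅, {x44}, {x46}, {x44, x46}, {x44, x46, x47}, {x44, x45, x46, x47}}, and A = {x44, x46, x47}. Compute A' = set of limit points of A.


A' = {x45, x47}

For each x ∈ X, list the open sets U ∈ τ with x ∈ U, then check whether U ∩ (A ∖ {x}) ≠ ∅ for every such U.
  x = x44: open {x44} ∋ x has {x44} ∩ (A ∖ {x44}) = ∅, so x is NOT a limit point.
  x = x45: opens ∋ x are {x44, x45, x46, x47}; each meets A ∖ {x45}, so x IS a limit point.
  x = x46: open {x46} ∋ x has {x46} ∩ (A ∖ {x46}) = ∅, so x is NOT a limit point.
  x = x47: opens ∋ x are {x44, x46, x47}, {x44, x45, x46, x47}; each meets A ∖ {x47}, so x IS a limit point.
Collecting: A' = {x45, x47}.


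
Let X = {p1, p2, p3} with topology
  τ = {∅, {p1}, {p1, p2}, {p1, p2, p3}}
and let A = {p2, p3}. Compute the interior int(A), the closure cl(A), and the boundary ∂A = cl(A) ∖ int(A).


int(A) = ∅, cl(A) = {p2, p3}, ∂A = {p2, p3}.

Closed sets in (X, τ) are complements of opens:
  closed(X, τ) = {∅, {p3}, {p2, p3}, {p1, p2, p3}}.
int(A) = ⋃ {U ∈ τ : U ⊆ A}. Opens contained in A: ∅.
Taking the union of these: int(A) = ∅.
cl(A) = ⋂ {C closed : A ⊆ C}. Closed sets containing A: {p2, p3}, {p1, p2, p3}.
Intersecting these: cl(A) = {p2, p3}.
∂A = cl(A) ∖ int(A) = {p2, p3} ∖ ∅ = {p2, p3}.


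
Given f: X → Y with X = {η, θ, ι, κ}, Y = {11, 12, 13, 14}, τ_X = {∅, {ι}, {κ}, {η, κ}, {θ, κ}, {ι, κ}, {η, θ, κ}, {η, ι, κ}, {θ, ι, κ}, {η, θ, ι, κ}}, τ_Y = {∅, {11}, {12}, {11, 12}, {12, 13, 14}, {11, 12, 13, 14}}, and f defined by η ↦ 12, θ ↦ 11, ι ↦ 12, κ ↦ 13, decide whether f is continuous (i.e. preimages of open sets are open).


f is NOT continuous.

Compute f^{-1}(U) for each U ∈ τ_Y:
  U = ∅: f^{-1}(U) = ∅ ∈ τ_X ✓.
  U = {11}: f^{-1}(U) = {θ} ∉ τ_X ✗.
  U = {12}: f^{-1}(U) = {η, ι} ∉ τ_X ✗.
  U = {11, 12}: f^{-1}(U) = {η, θ, ι} ∉ τ_X ✗.
  U = {12, 13, 14}: f^{-1}(U) = {η, ι, κ} ∈ τ_X ✓.
  U = {11, 12, 13, 14}: f^{-1}(U) = {η, θ, ι, κ} ∈ τ_X ✓.
Found U = {11} with f^{-1}(U) = {θ} not in τ_X. Therefore f is NOT continuous.


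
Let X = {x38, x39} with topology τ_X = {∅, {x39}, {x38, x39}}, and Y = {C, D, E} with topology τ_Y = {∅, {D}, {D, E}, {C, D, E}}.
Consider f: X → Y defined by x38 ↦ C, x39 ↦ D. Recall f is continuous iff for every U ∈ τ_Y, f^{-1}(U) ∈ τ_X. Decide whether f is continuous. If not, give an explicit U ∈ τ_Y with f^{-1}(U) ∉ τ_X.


f IS continuous.

Compute f^{-1}(U) for each U ∈ τ_Y:
  U = ∅: f^{-1}(U) = ∅ ∈ τ_X ✓.
  U = {D}: f^{-1}(U) = {x39} ∈ τ_X ✓.
  U = {D, E}: f^{-1}(U) = {x39} ∈ τ_X ✓.
  U = {C, D, E}: f^{-1}(U) = {x38, x39} ∈ τ_X ✓.
Every preimage lies in τ_X, so f IS continuous.


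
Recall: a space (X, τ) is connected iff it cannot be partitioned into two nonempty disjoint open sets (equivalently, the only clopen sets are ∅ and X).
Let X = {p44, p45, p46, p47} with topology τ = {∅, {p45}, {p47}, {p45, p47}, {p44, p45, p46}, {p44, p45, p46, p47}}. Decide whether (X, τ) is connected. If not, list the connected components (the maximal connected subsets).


(X, τ) is disconnected; components = [{p47}, {p44, p45, p46}].

Find clopen sets (U ∈ τ with X ∖ U ∈ τ):
  U = ∅, X ∖ U = {p44, p45, p46, p47} — both open, so U is clopen.
  U = {p47}, X ∖ U = {p44, p45, p46} — both open, so U is clopen.
  U = {p44, p45, p46}, X ∖ U = {p47} — both open, so U is clopen.
  U = {p44, p45, p46, p47}, X ∖ U = ∅ — both open, so U is clopen.
Nontrivial clopen(s) exist: e.g. {p47}. So (X, τ) is disconnected.
Compute connected components by grouping points that agree on all clopens:
  component: {p47}
  component: {p44, p45, p46}


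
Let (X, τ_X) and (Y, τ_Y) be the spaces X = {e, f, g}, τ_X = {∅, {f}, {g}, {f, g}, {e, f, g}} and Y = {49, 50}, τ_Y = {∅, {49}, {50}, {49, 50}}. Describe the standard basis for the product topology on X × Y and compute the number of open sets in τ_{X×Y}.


Basis B = {∅ × ∅, {f} × {49}, {f} × {50}, {g} × {49}, {g} × {50}, {f} × {49, 50}, {f, g} × {49}, {f, g} × {50}, {g} × {49, 50}, {e, f, g} × {49}, {e, f, g} × {50}, {f, g} × {49, 50}, {e, f, g} × {49, 50}}; |τ_{X×Y}| = 25.

Enumerate products U × V with U ∈ τ_X, V ∈ τ_Y (deduplicated):
  ∅ × ∅ = {} (∅)
  {f} × {49} = {(f,49)}
  {f} × {50} = {(f,50)}
  {g} × {49} = {(g,49)}
  {g} × {50} = {(g,50)}
  {f} × {49, 50} = {(f,49), (f,50)}
  {f, g} × {49} = {(f,49), (g,49)}
  {f, g} × {50} = {(f,50), (g,50)}
  {g} × {49, 50} = {(g,49), (g,50)}
  {e, f, g} × {49} = {(e,49), (f,49), (g,49)}
  {e, f, g} × {50} = {(e,50), (f,50), (g,50)}
  {f, g} × {49, 50} = {(f,49), (f,50), (g,49), (g,50)}
  {e, f, g} × {49, 50} = {(e,49), (e,50), (f,49), (f,50), (g,49), (g,50)}
These 13 distinct sets form the basis B.
Close under arbitrary unions to get τ_{X×Y}; counting gives |τ_{X×Y}| = 25.


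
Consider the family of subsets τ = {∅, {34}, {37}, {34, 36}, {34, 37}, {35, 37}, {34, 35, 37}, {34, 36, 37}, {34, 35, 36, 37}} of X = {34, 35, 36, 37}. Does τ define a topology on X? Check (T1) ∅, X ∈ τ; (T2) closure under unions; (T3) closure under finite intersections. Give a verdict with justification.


τ IS a topology on X.

Axiom (T1): ∅ ∈ τ? Yes; X ∈ τ? Yes.
Axiom (T2/T3): check pairwise unions and intersections of members of τ.
All pairwise intersections and unions checked — each lies in τ. Therefore τ satisfies (T1), (T2), (T3): it IS a topology on X.


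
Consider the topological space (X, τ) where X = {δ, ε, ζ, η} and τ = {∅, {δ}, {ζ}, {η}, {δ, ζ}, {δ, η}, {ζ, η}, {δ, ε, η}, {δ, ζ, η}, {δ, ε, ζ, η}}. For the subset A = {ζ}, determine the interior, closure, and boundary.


int(A) = {ζ}, cl(A) = {ζ}, ∂A = ∅.

Closed sets in (X, τ) are complements of opens:
  closed(X, τ) = {∅, {ε}, {ζ}, {δ, ε}, {ε, ζ}, {ε, η}, {δ, ε, ζ}, {δ, ε, η}, {ε, ζ, η}, {δ, ε, ζ, η}}.
int(A) = ⋃ {U ∈ τ : U ⊆ A}. Opens contained in A: ∅, {ζ}.
Taking the union of these: int(A) = {ζ}.
cl(A) = ⋂ {C closed : A ⊆ C}. Closed sets containing A: {ζ}, {ε, ζ}, {δ, ε, ζ}, {ε, ζ, η}, {δ, ε, ζ, η}.
Intersecting these: cl(A) = {ζ}.
∂A = cl(A) ∖ int(A) = {ζ} ∖ {ζ} = ∅.


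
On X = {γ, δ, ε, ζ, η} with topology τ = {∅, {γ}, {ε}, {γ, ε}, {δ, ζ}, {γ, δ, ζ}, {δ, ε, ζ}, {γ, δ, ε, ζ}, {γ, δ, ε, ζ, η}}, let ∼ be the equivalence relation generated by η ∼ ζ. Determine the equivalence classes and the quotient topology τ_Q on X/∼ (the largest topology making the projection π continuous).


X/∼ = {[γ], [δ], [ε], [ζ=η]}; |τ_Q| = 5.

Equivalence classes: [γ], [δ], [ε], [ζ=η].
Quotient map π: X → X/∼ sends γ ↦ [γ], δ ↦ [δ], ε ↦ [ε], ζ ↦ [ζ=η], η ↦ [ζ=η].
For each subset V ⊆ X/∼, compute π^{-1}(V) ⊆ X and check whether π^{-1}(V) ∈ τ. V is open in τ_Q iff π^{-1}(V) ∈ τ.
  V = {}: π^{-1}(V) = ∅ ∈ τ ✓.
  V = {[γ]}: π^{-1}(V) = {γ} ∈ τ ✓.
  V = {[δ]}: π^{-1}(V) = {δ} ∉ τ ✗.
  V = {[γ], [δ]}: π^{-1}(V) = {γ, δ} ∉ τ ✗.
  V = {[ε]}: π^{-1}(V) = {ε} ∈ τ ✓.
  V = {[γ], [ε]}: π^{-1}(V) = {γ, ε} ∈ τ ✓.
  V = {[δ], [ε]}: π^{-1}(V) = {δ, ε} ∉ τ ✗.
  V = {[γ], [δ], [ε]}: π^{-1}(V) = {γ, δ, ε} ∉ τ ✗.
  V = {[ζ=η]}: π^{-1}(V) = {ζ, η} ∉ τ ✗.
  V = {[γ], [ζ=η]}: π^{-1}(V) = {γ, ζ, η} ∉ τ ✗.
  V = {[δ], [ζ=η]}: π^{-1}(V) = {δ, ζ, η} ∉ τ ✗.
  V = {[γ], [δ], [ζ=η]}: π^{-1}(V) = {γ, δ, ζ, η} ∉ τ ✗.
  V = {[ε], [ζ=η]}: π^{-1}(V) = {ε, ζ, η} ∉ τ ✗.
  V = {[γ], [ε], [ζ=η]}: π^{-1}(V) = {γ, ε, ζ, η} ∉ τ ✗.
  V = {[δ], [ε], [ζ=η]}: π^{-1}(V) = {δ, ε, ζ, η} ∉ τ ✗.
  V = {[γ], [δ], [ε], [ζ=η]}: π^{-1}(V) = {γ, δ, ε, ζ, η} ∈ τ ✓.
Open sets in the quotient: τ_Q = {{}, {[γ]}, {[ε]}, {[γ], [ε]}, {[γ], [δ], [ε], [ζ=η]}} (5 elements).


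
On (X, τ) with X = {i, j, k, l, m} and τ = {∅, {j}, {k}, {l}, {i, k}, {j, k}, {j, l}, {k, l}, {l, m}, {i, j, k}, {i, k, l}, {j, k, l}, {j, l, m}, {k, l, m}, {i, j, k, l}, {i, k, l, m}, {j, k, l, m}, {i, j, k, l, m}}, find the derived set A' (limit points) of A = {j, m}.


A' = ∅

For each x ∈ X, list the open sets U ∈ τ with x ∈ U, then check whether U ∩ (A ∖ {x}) ≠ ∅ for every such U.
  x = i: open {i, k} ∋ x has {i, k} ∩ (A ∖ {i}) = ∅, so x is NOT a limit point.
  x = j: open {j} ∋ x has {j} ∩ (A ∖ {j}) = ∅, so x is NOT a limit point.
  x = k: open {k} ∋ x has {k} ∩ (A ∖ {k}) = ∅, so x is NOT a limit point.
  x = l: open {l} ∋ x has {l} ∩ (A ∖ {l}) = ∅, so x is NOT a limit point.
  x = m: open {l, m} ∋ x has {l, m} ∩ (A ∖ {m}) = ∅, so x is NOT a limit point.
Collecting: A' = ∅.


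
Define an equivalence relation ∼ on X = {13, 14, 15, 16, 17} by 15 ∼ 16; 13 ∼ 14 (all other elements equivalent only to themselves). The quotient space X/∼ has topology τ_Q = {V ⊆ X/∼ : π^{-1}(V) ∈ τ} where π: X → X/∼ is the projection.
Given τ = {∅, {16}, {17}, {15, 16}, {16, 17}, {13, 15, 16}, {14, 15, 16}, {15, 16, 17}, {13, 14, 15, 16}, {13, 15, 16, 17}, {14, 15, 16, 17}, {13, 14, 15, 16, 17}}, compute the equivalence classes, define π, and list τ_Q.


X/∼ = {[13=14], [15=16], [17]}; |τ_Q| = 6.

Equivalence classes: [13=14], [15=16], [17].
Quotient map π: X → X/∼ sends 13 ↦ [13=14], 14 ↦ [13=14], 15 ↦ [15=16], 16 ↦ [15=16], 17 ↦ [17].
For each subset V ⊆ X/∼, compute π^{-1}(V) ⊆ X and check whether π^{-1}(V) ∈ τ. V is open in τ_Q iff π^{-1}(V) ∈ τ.
  V = {}: π^{-1}(V) = ∅ ∈ τ ✓.
  V = {[13=14]}: π^{-1}(V) = {13, 14} ∉ τ ✗.
  V = {[15=16]}: π^{-1}(V) = {15, 16} ∈ τ ✓.
  V = {[13=14], [15=16]}: π^{-1}(V) = {13, 14, 15, 16} ∈ τ ✓.
  V = {[17]}: π^{-1}(V) = {17} ∈ τ ✓.
  V = {[13=14], [17]}: π^{-1}(V) = {13, 14, 17} ∉ τ ✗.
  V = {[15=16], [17]}: π^{-1}(V) = {15, 16, 17} ∈ τ ✓.
  V = {[13=14], [15=16], [17]}: π^{-1}(V) = {13, 14, 15, 16, 17} ∈ τ ✓.
Open sets in the quotient: τ_Q = {{}, {[15=16]}, {[13=14], [15=16]}, {[17]}, {[15=16], [17]}, {[13=14], [15=16], [17]}} (6 elements).
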